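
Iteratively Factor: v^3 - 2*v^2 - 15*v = (v + 3)*(v^2 - 5*v) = v*(v + 3)*(v - 5)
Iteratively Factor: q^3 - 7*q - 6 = (q - 3)*(q^2 + 3*q + 2) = (q - 3)*(q + 2)*(q + 1)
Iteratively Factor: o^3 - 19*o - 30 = (o + 3)*(o^2 - 3*o - 10) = (o + 2)*(o + 3)*(o - 5)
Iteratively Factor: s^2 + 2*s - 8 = (s + 4)*(s - 2)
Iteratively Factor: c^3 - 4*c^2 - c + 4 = (c + 1)*(c^2 - 5*c + 4) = (c - 1)*(c + 1)*(c - 4)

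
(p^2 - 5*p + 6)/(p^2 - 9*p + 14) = (p - 3)/(p - 7)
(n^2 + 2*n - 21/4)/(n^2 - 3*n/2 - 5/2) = (-4*n^2 - 8*n + 21)/(2*(-2*n^2 + 3*n + 5))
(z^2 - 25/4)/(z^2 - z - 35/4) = (2*z - 5)/(2*z - 7)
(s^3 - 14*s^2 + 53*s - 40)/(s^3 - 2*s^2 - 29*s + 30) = (s^2 - 13*s + 40)/(s^2 - s - 30)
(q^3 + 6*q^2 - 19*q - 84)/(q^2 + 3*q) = q + 3 - 28/q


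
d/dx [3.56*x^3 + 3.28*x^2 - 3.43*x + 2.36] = 10.68*x^2 + 6.56*x - 3.43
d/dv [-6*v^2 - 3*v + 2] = -12*v - 3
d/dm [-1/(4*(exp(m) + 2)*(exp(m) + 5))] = (2*exp(m) + 7)*exp(m)/(4*(exp(m) + 2)^2*(exp(m) + 5)^2)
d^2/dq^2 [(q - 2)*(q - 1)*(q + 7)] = 6*q + 8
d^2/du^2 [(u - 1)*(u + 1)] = 2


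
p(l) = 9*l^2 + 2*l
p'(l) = 18*l + 2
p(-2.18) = 38.41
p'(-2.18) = -37.24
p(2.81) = 76.68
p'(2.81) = 52.58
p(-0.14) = -0.10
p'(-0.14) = -0.52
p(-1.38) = 14.38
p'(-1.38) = -22.84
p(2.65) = 68.50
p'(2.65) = 49.70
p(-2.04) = 33.37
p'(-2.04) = -34.72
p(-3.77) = 120.38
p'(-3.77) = -65.86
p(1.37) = 19.63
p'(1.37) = 26.66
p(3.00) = 87.00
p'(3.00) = 56.00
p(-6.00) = 312.00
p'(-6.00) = -106.00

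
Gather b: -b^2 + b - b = -b^2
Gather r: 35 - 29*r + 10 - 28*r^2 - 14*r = -28*r^2 - 43*r + 45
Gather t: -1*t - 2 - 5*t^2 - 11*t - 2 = -5*t^2 - 12*t - 4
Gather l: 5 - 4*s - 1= 4 - 4*s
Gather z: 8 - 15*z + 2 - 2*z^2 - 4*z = -2*z^2 - 19*z + 10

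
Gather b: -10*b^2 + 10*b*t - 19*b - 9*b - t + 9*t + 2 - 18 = -10*b^2 + b*(10*t - 28) + 8*t - 16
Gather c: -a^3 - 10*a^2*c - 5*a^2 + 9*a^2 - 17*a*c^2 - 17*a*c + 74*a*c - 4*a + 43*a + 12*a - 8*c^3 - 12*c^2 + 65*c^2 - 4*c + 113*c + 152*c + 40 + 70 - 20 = -a^3 + 4*a^2 + 51*a - 8*c^3 + c^2*(53 - 17*a) + c*(-10*a^2 + 57*a + 261) + 90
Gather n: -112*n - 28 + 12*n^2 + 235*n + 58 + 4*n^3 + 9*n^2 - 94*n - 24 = 4*n^3 + 21*n^2 + 29*n + 6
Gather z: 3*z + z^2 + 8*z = z^2 + 11*z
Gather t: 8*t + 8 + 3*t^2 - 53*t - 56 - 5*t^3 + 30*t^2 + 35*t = -5*t^3 + 33*t^2 - 10*t - 48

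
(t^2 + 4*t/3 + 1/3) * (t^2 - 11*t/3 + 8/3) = t^4 - 7*t^3/3 - 17*t^2/9 + 7*t/3 + 8/9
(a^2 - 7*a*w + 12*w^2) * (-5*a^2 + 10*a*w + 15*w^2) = -5*a^4 + 45*a^3*w - 115*a^2*w^2 + 15*a*w^3 + 180*w^4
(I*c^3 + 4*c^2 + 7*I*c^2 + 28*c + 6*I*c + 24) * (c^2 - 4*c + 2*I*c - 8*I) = I*c^5 + 2*c^4 + 3*I*c^4 + 6*c^3 - 14*I*c^3 - 44*c^2 - 48*c - 176*I*c - 192*I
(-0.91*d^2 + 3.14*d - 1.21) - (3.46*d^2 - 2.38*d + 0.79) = -4.37*d^2 + 5.52*d - 2.0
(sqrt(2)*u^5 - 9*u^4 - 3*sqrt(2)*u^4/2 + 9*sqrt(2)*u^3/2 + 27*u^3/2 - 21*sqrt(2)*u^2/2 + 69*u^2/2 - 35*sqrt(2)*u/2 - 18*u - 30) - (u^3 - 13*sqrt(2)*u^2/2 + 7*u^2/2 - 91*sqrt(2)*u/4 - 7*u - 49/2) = sqrt(2)*u^5 - 9*u^4 - 3*sqrt(2)*u^4/2 + 9*sqrt(2)*u^3/2 + 25*u^3/2 - 4*sqrt(2)*u^2 + 31*u^2 - 11*u + 21*sqrt(2)*u/4 - 11/2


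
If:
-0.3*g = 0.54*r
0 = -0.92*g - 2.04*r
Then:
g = 0.00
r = 0.00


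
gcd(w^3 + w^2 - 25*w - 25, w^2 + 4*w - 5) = w + 5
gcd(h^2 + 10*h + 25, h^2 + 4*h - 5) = h + 5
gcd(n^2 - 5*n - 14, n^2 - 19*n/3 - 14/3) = n - 7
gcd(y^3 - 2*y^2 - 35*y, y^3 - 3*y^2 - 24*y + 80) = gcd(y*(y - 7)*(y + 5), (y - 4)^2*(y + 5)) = y + 5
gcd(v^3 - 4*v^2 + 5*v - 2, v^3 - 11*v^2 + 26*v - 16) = v^2 - 3*v + 2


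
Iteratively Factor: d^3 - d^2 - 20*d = (d - 5)*(d^2 + 4*d) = (d - 5)*(d + 4)*(d)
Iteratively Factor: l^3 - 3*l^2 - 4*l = (l)*(l^2 - 3*l - 4) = l*(l + 1)*(l - 4)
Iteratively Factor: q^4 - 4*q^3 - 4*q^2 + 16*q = (q)*(q^3 - 4*q^2 - 4*q + 16) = q*(q + 2)*(q^2 - 6*q + 8) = q*(q - 4)*(q + 2)*(q - 2)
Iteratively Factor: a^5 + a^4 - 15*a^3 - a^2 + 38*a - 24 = (a - 1)*(a^4 + 2*a^3 - 13*a^2 - 14*a + 24) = (a - 1)*(a + 4)*(a^3 - 2*a^2 - 5*a + 6) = (a - 3)*(a - 1)*(a + 4)*(a^2 + a - 2) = (a - 3)*(a - 1)^2*(a + 4)*(a + 2)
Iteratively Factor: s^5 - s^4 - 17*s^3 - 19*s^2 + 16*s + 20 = (s + 1)*(s^4 - 2*s^3 - 15*s^2 - 4*s + 20) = (s + 1)*(s + 2)*(s^3 - 4*s^2 - 7*s + 10) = (s - 1)*(s + 1)*(s + 2)*(s^2 - 3*s - 10) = (s - 1)*(s + 1)*(s + 2)^2*(s - 5)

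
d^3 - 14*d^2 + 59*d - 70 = (d - 7)*(d - 5)*(d - 2)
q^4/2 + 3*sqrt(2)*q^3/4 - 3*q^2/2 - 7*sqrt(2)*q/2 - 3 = (q/2 + sqrt(2)/2)*(q - 3*sqrt(2)/2)*(q + sqrt(2))^2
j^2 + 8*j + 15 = (j + 3)*(j + 5)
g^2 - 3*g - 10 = (g - 5)*(g + 2)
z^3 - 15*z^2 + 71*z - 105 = (z - 7)*(z - 5)*(z - 3)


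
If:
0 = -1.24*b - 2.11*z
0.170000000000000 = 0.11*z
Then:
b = -2.63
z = 1.55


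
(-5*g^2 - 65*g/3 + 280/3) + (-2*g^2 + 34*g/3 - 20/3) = -7*g^2 - 31*g/3 + 260/3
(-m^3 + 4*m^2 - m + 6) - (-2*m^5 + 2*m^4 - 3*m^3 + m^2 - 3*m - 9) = 2*m^5 - 2*m^4 + 2*m^3 + 3*m^2 + 2*m + 15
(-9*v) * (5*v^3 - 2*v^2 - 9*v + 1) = -45*v^4 + 18*v^3 + 81*v^2 - 9*v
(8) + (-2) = 6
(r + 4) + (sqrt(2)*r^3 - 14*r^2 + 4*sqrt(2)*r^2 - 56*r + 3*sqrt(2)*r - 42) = sqrt(2)*r^3 - 14*r^2 + 4*sqrt(2)*r^2 - 55*r + 3*sqrt(2)*r - 38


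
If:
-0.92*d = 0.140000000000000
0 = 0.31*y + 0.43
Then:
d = -0.15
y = -1.39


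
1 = 1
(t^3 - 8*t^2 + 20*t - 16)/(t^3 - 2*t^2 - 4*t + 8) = (t - 4)/(t + 2)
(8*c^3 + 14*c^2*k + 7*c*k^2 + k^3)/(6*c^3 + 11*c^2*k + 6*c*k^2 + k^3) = (4*c + k)/(3*c + k)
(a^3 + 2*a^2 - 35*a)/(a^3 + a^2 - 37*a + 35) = a/(a - 1)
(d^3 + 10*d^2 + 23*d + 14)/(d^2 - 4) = (d^2 + 8*d + 7)/(d - 2)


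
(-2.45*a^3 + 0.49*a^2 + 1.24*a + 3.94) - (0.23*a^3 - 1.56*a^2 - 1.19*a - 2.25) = -2.68*a^3 + 2.05*a^2 + 2.43*a + 6.19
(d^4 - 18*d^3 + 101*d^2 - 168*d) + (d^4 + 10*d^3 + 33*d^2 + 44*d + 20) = 2*d^4 - 8*d^3 + 134*d^2 - 124*d + 20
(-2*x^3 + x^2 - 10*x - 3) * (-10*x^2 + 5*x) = 20*x^5 - 20*x^4 + 105*x^3 - 20*x^2 - 15*x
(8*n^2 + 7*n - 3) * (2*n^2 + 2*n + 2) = 16*n^4 + 30*n^3 + 24*n^2 + 8*n - 6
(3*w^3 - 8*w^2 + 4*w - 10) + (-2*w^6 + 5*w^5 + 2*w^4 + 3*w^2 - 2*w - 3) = -2*w^6 + 5*w^5 + 2*w^4 + 3*w^3 - 5*w^2 + 2*w - 13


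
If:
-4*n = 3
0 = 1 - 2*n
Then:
No Solution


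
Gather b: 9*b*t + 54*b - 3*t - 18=b*(9*t + 54) - 3*t - 18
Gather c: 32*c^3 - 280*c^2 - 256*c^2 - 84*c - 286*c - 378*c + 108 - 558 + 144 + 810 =32*c^3 - 536*c^2 - 748*c + 504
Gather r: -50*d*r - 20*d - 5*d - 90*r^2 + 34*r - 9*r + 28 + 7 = -25*d - 90*r^2 + r*(25 - 50*d) + 35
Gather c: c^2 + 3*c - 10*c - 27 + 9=c^2 - 7*c - 18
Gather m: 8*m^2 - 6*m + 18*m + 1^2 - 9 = 8*m^2 + 12*m - 8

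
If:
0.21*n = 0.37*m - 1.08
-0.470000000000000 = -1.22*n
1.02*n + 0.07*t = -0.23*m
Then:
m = 3.14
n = 0.39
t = -15.92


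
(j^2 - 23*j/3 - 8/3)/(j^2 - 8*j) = (j + 1/3)/j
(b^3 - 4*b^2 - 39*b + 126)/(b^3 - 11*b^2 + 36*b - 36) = (b^2 - b - 42)/(b^2 - 8*b + 12)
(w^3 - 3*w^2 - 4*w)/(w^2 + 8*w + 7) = w*(w - 4)/(w + 7)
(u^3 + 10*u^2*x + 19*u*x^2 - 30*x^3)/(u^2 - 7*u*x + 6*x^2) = (-u^2 - 11*u*x - 30*x^2)/(-u + 6*x)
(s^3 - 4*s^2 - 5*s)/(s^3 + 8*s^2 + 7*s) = (s - 5)/(s + 7)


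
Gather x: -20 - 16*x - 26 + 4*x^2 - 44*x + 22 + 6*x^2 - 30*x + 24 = 10*x^2 - 90*x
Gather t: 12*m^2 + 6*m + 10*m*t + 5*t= 12*m^2 + 6*m + t*(10*m + 5)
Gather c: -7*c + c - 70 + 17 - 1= -6*c - 54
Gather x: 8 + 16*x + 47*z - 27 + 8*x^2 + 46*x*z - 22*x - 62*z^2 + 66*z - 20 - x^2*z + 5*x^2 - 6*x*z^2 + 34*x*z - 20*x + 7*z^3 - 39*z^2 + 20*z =x^2*(13 - z) + x*(-6*z^2 + 80*z - 26) + 7*z^3 - 101*z^2 + 133*z - 39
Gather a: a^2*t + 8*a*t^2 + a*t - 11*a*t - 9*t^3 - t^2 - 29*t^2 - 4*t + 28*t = a^2*t + a*(8*t^2 - 10*t) - 9*t^3 - 30*t^2 + 24*t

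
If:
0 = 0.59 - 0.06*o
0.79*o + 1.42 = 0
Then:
No Solution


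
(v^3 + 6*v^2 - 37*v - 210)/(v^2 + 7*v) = v - 1 - 30/v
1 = 1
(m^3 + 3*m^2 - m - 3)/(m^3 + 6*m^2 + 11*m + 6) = (m - 1)/(m + 2)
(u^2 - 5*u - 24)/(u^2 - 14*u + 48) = (u + 3)/(u - 6)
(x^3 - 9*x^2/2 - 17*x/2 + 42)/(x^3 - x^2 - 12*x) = (x - 7/2)/x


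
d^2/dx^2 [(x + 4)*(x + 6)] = 2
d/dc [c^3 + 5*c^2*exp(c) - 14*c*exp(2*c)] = 5*c^2*exp(c) + 3*c^2 - 28*c*exp(2*c) + 10*c*exp(c) - 14*exp(2*c)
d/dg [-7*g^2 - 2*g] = -14*g - 2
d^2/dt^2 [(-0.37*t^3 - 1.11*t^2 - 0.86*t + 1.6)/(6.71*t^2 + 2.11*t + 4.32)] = (-27.854496*t^3 + 605.050368*t^2 + 244.061184*t - 104.264704)/(302.111711*t^6 + 285.002553*t^5 + 673.133109*t^4 + 376.371883*t^3 + 433.373328*t^2 + 118.132992*t + 80.621568)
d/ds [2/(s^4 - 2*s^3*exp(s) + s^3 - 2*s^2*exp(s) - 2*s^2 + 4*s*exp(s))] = 2*(2*s^3*exp(s) - 4*s^3 + 8*s^2*exp(s) - 3*s^2 + 4*s - 4*exp(s))/(s^2*(s^3 - 2*s^2*exp(s) + s^2 - 2*s*exp(s) - 2*s + 4*exp(s))^2)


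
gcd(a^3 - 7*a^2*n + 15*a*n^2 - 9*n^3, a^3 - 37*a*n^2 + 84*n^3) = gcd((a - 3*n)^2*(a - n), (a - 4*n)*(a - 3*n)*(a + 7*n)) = a - 3*n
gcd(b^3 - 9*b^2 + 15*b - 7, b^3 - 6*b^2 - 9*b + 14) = b^2 - 8*b + 7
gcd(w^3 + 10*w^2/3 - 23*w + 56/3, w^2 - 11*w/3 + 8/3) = w^2 - 11*w/3 + 8/3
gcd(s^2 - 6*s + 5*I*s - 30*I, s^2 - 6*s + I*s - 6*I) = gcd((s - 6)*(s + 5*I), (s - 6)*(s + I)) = s - 6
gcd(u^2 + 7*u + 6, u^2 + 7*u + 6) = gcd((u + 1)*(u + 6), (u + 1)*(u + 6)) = u^2 + 7*u + 6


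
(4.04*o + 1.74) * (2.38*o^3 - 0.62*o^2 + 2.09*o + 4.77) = 9.6152*o^4 + 1.6364*o^3 + 7.3648*o^2 + 22.9074*o + 8.2998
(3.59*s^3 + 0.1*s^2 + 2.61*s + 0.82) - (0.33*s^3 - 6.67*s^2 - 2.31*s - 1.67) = 3.26*s^3 + 6.77*s^2 + 4.92*s + 2.49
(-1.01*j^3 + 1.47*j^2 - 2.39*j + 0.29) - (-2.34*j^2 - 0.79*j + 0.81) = -1.01*j^3 + 3.81*j^2 - 1.6*j - 0.52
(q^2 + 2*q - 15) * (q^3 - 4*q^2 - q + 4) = q^5 - 2*q^4 - 24*q^3 + 62*q^2 + 23*q - 60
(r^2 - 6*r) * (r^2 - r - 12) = r^4 - 7*r^3 - 6*r^2 + 72*r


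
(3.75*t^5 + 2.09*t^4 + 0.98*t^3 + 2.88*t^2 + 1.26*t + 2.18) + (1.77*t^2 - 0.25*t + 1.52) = 3.75*t^5 + 2.09*t^4 + 0.98*t^3 + 4.65*t^2 + 1.01*t + 3.7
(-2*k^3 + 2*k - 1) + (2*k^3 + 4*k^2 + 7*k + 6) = 4*k^2 + 9*k + 5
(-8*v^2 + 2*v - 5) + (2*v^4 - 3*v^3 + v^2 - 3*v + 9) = 2*v^4 - 3*v^3 - 7*v^2 - v + 4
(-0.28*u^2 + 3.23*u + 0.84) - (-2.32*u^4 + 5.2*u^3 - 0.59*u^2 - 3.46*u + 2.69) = 2.32*u^4 - 5.2*u^3 + 0.31*u^2 + 6.69*u - 1.85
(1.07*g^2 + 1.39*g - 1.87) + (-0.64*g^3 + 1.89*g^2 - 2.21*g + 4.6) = -0.64*g^3 + 2.96*g^2 - 0.82*g + 2.73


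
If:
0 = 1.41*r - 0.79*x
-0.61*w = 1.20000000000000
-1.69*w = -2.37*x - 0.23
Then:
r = -0.84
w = -1.97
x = -1.50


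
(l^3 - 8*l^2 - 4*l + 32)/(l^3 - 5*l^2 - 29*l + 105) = (l^3 - 8*l^2 - 4*l + 32)/(l^3 - 5*l^2 - 29*l + 105)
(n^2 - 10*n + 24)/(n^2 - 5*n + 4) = (n - 6)/(n - 1)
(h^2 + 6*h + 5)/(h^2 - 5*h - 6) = (h + 5)/(h - 6)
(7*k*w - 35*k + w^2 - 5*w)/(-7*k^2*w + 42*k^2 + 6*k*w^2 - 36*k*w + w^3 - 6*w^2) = (w - 5)/(-k*w + 6*k + w^2 - 6*w)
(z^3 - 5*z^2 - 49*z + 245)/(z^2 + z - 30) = (z^2 - 49)/(z + 6)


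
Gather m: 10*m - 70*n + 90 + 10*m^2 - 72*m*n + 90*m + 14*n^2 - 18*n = 10*m^2 + m*(100 - 72*n) + 14*n^2 - 88*n + 90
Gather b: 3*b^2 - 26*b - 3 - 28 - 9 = 3*b^2 - 26*b - 40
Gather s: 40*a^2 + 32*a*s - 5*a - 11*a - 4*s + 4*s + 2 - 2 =40*a^2 + 32*a*s - 16*a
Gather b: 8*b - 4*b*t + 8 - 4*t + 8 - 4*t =b*(8 - 4*t) - 8*t + 16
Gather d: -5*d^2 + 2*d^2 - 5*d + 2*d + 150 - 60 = -3*d^2 - 3*d + 90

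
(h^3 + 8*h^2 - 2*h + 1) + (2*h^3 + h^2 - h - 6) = 3*h^3 + 9*h^2 - 3*h - 5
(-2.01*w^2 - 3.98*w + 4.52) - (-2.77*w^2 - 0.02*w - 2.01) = 0.76*w^2 - 3.96*w + 6.53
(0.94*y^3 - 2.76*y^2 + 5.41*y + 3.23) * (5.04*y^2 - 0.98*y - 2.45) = 4.7376*y^5 - 14.8316*y^4 + 27.6682*y^3 + 17.7394*y^2 - 16.4199*y - 7.9135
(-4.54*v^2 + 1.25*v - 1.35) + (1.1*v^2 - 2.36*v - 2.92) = -3.44*v^2 - 1.11*v - 4.27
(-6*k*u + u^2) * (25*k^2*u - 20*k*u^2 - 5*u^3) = -150*k^3*u^2 + 145*k^2*u^3 + 10*k*u^4 - 5*u^5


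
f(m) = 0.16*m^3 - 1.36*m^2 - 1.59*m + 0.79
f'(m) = 0.48*m^2 - 2.72*m - 1.59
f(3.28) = -13.41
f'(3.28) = -5.35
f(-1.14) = 0.60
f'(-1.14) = 2.13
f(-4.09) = -26.40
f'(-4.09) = 17.56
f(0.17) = 0.48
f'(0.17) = -2.04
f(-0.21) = 1.06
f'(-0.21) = -1.00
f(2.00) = -6.55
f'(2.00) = -5.11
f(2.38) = -8.54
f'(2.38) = -5.34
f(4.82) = -20.55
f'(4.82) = -3.55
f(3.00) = -11.90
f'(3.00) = -5.43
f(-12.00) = -452.45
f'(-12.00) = 100.17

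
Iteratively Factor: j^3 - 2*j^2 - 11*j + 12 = (j - 4)*(j^2 + 2*j - 3) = (j - 4)*(j + 3)*(j - 1)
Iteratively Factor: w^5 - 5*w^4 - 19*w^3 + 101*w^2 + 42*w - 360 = (w - 3)*(w^4 - 2*w^3 - 25*w^2 + 26*w + 120) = (w - 3)*(w + 2)*(w^3 - 4*w^2 - 17*w + 60) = (w - 3)^2*(w + 2)*(w^2 - w - 20) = (w - 5)*(w - 3)^2*(w + 2)*(w + 4)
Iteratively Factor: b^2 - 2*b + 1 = (b - 1)*(b - 1)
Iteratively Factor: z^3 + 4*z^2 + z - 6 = (z + 2)*(z^2 + 2*z - 3) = (z + 2)*(z + 3)*(z - 1)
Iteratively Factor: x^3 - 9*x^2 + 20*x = (x - 5)*(x^2 - 4*x) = x*(x - 5)*(x - 4)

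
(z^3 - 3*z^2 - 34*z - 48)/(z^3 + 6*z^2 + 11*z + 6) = (z - 8)/(z + 1)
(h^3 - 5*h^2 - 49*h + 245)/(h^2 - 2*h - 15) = (h^2 - 49)/(h + 3)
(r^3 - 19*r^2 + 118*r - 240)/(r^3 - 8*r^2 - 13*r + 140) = (r^2 - 14*r + 48)/(r^2 - 3*r - 28)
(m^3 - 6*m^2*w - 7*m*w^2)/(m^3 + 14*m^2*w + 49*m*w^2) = (m^2 - 6*m*w - 7*w^2)/(m^2 + 14*m*w + 49*w^2)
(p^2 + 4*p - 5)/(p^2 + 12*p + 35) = (p - 1)/(p + 7)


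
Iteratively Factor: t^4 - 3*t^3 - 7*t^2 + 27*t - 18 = (t + 3)*(t^3 - 6*t^2 + 11*t - 6) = (t - 2)*(t + 3)*(t^2 - 4*t + 3) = (t - 3)*(t - 2)*(t + 3)*(t - 1)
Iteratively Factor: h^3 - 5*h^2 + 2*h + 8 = (h + 1)*(h^2 - 6*h + 8) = (h - 2)*(h + 1)*(h - 4)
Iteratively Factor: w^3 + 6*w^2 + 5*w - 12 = (w + 3)*(w^2 + 3*w - 4) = (w - 1)*(w + 3)*(w + 4)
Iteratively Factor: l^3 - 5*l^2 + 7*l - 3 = (l - 3)*(l^2 - 2*l + 1) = (l - 3)*(l - 1)*(l - 1)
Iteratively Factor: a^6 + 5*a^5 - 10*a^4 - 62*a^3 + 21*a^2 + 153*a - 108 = (a - 1)*(a^5 + 6*a^4 - 4*a^3 - 66*a^2 - 45*a + 108) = (a - 3)*(a - 1)*(a^4 + 9*a^3 + 23*a^2 + 3*a - 36) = (a - 3)*(a - 1)*(a + 4)*(a^3 + 5*a^2 + 3*a - 9) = (a - 3)*(a - 1)*(a + 3)*(a + 4)*(a^2 + 2*a - 3) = (a - 3)*(a - 1)^2*(a + 3)*(a + 4)*(a + 3)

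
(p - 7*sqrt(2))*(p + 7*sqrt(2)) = p^2 - 98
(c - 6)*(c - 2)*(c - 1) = c^3 - 9*c^2 + 20*c - 12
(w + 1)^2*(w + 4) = w^3 + 6*w^2 + 9*w + 4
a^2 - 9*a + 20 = (a - 5)*(a - 4)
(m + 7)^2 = m^2 + 14*m + 49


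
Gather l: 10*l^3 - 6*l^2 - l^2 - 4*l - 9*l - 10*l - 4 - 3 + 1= 10*l^3 - 7*l^2 - 23*l - 6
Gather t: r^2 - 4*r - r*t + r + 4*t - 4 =r^2 - 3*r + t*(4 - r) - 4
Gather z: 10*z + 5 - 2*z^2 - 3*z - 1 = -2*z^2 + 7*z + 4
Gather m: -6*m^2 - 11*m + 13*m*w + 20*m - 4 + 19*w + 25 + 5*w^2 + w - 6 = -6*m^2 + m*(13*w + 9) + 5*w^2 + 20*w + 15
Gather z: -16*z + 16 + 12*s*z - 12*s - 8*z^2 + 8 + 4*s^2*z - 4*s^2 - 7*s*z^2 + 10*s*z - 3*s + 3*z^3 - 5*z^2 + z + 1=-4*s^2 - 15*s + 3*z^3 + z^2*(-7*s - 13) + z*(4*s^2 + 22*s - 15) + 25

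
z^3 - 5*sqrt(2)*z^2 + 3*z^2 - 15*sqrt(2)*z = z*(z + 3)*(z - 5*sqrt(2))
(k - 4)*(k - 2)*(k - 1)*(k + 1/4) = k^4 - 27*k^3/4 + 49*k^2/4 - 9*k/2 - 2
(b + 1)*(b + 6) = b^2 + 7*b + 6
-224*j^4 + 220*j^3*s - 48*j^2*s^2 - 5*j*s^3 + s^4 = (-8*j + s)*(-2*j + s)^2*(7*j + s)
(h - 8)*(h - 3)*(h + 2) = h^3 - 9*h^2 + 2*h + 48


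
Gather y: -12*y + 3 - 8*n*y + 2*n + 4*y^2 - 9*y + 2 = 2*n + 4*y^2 + y*(-8*n - 21) + 5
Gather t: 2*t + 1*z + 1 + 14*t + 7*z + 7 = 16*t + 8*z + 8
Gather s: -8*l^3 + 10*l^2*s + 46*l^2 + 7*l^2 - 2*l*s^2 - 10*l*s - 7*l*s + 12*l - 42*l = -8*l^3 + 53*l^2 - 2*l*s^2 - 30*l + s*(10*l^2 - 17*l)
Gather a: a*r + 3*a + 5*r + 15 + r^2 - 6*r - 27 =a*(r + 3) + r^2 - r - 12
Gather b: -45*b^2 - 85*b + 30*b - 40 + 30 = -45*b^2 - 55*b - 10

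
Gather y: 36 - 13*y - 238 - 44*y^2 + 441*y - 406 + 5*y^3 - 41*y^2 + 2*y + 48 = 5*y^3 - 85*y^2 + 430*y - 560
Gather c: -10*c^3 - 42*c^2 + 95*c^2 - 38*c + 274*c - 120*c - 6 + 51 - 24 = -10*c^3 + 53*c^2 + 116*c + 21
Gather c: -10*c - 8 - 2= -10*c - 10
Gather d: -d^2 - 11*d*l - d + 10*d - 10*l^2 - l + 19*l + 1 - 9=-d^2 + d*(9 - 11*l) - 10*l^2 + 18*l - 8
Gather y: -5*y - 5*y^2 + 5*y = -5*y^2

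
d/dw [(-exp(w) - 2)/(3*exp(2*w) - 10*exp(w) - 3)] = (3*exp(2*w) + 12*exp(w) - 17)*exp(w)/(9*exp(4*w) - 60*exp(3*w) + 82*exp(2*w) + 60*exp(w) + 9)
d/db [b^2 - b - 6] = 2*b - 1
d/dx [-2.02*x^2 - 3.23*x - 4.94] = -4.04*x - 3.23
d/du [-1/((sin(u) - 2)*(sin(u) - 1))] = (2*sin(u) - 3)*cos(u)/((sin(u) - 2)^2*(sin(u) - 1)^2)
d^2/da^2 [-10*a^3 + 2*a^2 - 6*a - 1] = 4 - 60*a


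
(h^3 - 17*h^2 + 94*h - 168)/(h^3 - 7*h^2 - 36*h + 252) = (h - 4)/(h + 6)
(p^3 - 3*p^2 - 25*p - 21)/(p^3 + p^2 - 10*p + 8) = (p^3 - 3*p^2 - 25*p - 21)/(p^3 + p^2 - 10*p + 8)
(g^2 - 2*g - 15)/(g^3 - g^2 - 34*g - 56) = (-g^2 + 2*g + 15)/(-g^3 + g^2 + 34*g + 56)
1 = 1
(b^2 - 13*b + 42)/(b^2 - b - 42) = (b - 6)/(b + 6)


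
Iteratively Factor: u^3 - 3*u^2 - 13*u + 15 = (u - 5)*(u^2 + 2*u - 3) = (u - 5)*(u + 3)*(u - 1)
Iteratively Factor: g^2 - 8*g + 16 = (g - 4)*(g - 4)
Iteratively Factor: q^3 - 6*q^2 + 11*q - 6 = (q - 1)*(q^2 - 5*q + 6) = (q - 3)*(q - 1)*(q - 2)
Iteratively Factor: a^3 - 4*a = (a + 2)*(a^2 - 2*a) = a*(a + 2)*(a - 2)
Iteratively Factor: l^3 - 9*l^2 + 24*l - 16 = (l - 4)*(l^2 - 5*l + 4) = (l - 4)*(l - 1)*(l - 4)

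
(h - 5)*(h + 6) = h^2 + h - 30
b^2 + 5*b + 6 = (b + 2)*(b + 3)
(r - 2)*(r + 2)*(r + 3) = r^3 + 3*r^2 - 4*r - 12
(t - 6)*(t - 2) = t^2 - 8*t + 12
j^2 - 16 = (j - 4)*(j + 4)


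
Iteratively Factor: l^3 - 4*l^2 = (l)*(l^2 - 4*l) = l*(l - 4)*(l)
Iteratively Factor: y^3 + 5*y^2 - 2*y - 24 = (y + 3)*(y^2 + 2*y - 8) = (y + 3)*(y + 4)*(y - 2)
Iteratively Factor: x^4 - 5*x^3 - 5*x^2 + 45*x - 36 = (x - 4)*(x^3 - x^2 - 9*x + 9) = (x - 4)*(x - 1)*(x^2 - 9) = (x - 4)*(x - 1)*(x + 3)*(x - 3)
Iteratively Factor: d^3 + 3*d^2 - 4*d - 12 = (d + 2)*(d^2 + d - 6) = (d - 2)*(d + 2)*(d + 3)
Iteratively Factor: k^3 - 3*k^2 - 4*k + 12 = (k + 2)*(k^2 - 5*k + 6) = (k - 3)*(k + 2)*(k - 2)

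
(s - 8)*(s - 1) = s^2 - 9*s + 8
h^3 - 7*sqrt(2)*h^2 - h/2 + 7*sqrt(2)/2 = (h - 7*sqrt(2))*(h - sqrt(2)/2)*(h + sqrt(2)/2)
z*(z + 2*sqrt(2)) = z^2 + 2*sqrt(2)*z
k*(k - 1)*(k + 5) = k^3 + 4*k^2 - 5*k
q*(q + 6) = q^2 + 6*q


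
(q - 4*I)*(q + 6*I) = q^2 + 2*I*q + 24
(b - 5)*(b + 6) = b^2 + b - 30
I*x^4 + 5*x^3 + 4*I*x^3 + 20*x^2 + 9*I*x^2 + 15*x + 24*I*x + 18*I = (x + 3)*(x - 6*I)*(x + I)*(I*x + I)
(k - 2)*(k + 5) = k^2 + 3*k - 10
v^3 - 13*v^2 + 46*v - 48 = (v - 8)*(v - 3)*(v - 2)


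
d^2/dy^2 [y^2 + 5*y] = 2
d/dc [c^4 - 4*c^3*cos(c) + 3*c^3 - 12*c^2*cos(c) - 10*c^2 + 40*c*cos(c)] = 4*c^3*sin(c) + 4*c^3 - 12*sqrt(2)*c^2*cos(c + pi/4) + 9*c^2 - 40*c*sin(c) - 24*c*cos(c) - 20*c + 40*cos(c)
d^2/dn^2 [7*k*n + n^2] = 2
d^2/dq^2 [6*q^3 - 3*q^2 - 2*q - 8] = 36*q - 6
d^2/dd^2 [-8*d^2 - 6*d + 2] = -16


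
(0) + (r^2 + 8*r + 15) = r^2 + 8*r + 15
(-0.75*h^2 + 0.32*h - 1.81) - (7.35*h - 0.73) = -0.75*h^2 - 7.03*h - 1.08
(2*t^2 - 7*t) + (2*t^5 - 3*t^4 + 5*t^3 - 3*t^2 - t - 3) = 2*t^5 - 3*t^4 + 5*t^3 - t^2 - 8*t - 3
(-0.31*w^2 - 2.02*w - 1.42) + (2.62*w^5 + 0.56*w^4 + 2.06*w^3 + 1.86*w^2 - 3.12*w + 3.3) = 2.62*w^5 + 0.56*w^4 + 2.06*w^3 + 1.55*w^2 - 5.14*w + 1.88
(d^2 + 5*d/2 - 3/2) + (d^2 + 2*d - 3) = 2*d^2 + 9*d/2 - 9/2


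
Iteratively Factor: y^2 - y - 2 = (y - 2)*(y + 1)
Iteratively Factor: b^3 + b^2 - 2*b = (b - 1)*(b^2 + 2*b) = (b - 1)*(b + 2)*(b)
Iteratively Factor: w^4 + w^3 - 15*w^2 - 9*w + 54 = (w + 3)*(w^3 - 2*w^2 - 9*w + 18) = (w + 3)^2*(w^2 - 5*w + 6) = (w - 3)*(w + 3)^2*(w - 2)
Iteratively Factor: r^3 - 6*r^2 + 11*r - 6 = (r - 1)*(r^2 - 5*r + 6) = (r - 3)*(r - 1)*(r - 2)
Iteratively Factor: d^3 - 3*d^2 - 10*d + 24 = (d - 2)*(d^2 - d - 12) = (d - 4)*(d - 2)*(d + 3)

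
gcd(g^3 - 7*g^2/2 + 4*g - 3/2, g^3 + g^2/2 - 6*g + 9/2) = g^2 - 5*g/2 + 3/2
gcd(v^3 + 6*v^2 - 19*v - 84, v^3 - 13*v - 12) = v^2 - v - 12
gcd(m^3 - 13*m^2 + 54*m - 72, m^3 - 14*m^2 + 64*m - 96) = m^2 - 10*m + 24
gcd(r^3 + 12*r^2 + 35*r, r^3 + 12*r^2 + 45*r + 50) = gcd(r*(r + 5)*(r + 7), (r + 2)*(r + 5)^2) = r + 5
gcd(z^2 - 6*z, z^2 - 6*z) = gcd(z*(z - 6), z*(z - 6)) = z^2 - 6*z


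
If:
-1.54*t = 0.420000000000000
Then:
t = -0.27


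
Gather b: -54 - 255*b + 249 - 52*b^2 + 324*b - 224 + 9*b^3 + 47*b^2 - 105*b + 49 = 9*b^3 - 5*b^2 - 36*b + 20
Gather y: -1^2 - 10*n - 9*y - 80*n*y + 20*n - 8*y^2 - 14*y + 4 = 10*n - 8*y^2 + y*(-80*n - 23) + 3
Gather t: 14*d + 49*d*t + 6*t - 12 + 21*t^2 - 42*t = 14*d + 21*t^2 + t*(49*d - 36) - 12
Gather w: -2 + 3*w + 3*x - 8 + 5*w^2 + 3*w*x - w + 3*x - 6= 5*w^2 + w*(3*x + 2) + 6*x - 16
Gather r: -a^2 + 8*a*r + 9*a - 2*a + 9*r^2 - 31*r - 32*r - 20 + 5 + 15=-a^2 + 7*a + 9*r^2 + r*(8*a - 63)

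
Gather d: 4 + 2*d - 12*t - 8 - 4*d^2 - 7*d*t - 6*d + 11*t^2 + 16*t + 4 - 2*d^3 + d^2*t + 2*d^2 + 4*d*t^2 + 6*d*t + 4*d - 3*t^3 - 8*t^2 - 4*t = -2*d^3 + d^2*(t - 2) + d*(4*t^2 - t) - 3*t^3 + 3*t^2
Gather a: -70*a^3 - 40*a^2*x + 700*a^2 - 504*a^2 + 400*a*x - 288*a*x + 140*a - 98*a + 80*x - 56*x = -70*a^3 + a^2*(196 - 40*x) + a*(112*x + 42) + 24*x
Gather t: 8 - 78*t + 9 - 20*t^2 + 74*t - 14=-20*t^2 - 4*t + 3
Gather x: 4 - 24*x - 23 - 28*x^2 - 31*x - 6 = -28*x^2 - 55*x - 25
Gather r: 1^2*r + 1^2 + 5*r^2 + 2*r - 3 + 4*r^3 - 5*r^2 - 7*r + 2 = 4*r^3 - 4*r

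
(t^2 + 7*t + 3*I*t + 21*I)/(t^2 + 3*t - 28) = (t + 3*I)/(t - 4)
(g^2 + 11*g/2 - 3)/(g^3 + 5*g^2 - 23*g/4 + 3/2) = 2/(2*g - 1)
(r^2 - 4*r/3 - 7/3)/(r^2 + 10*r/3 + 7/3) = (3*r - 7)/(3*r + 7)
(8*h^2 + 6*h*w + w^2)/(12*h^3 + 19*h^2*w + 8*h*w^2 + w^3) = (2*h + w)/(3*h^2 + 4*h*w + w^2)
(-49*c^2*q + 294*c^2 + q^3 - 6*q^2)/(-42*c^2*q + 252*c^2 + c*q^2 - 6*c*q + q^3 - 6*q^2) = (-7*c + q)/(-6*c + q)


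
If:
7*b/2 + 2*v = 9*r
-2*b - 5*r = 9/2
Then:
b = -20*v/71 - 81/71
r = 8*v/71 - 63/142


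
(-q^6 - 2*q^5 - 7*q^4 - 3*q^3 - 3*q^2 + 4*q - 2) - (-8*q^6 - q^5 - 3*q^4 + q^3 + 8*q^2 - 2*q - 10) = 7*q^6 - q^5 - 4*q^4 - 4*q^3 - 11*q^2 + 6*q + 8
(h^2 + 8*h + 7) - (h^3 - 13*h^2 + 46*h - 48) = -h^3 + 14*h^2 - 38*h + 55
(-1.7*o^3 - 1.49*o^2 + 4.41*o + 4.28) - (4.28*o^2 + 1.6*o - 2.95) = -1.7*o^3 - 5.77*o^2 + 2.81*o + 7.23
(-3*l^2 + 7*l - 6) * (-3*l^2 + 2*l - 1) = 9*l^4 - 27*l^3 + 35*l^2 - 19*l + 6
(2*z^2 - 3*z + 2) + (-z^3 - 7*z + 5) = -z^3 + 2*z^2 - 10*z + 7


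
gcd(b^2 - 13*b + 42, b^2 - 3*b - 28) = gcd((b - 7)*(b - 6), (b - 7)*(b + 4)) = b - 7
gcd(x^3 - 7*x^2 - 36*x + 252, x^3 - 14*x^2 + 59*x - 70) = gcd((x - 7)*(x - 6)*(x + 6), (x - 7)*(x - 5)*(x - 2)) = x - 7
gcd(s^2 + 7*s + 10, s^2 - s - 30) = s + 5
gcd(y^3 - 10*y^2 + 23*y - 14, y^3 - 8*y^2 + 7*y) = y^2 - 8*y + 7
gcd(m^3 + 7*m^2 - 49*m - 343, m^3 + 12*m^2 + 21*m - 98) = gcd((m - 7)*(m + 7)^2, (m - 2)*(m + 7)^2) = m^2 + 14*m + 49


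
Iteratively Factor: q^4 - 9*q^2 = (q - 3)*(q^3 + 3*q^2) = q*(q - 3)*(q^2 + 3*q) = q*(q - 3)*(q + 3)*(q)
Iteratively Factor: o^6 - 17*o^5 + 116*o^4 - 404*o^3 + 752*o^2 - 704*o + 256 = (o - 1)*(o^5 - 16*o^4 + 100*o^3 - 304*o^2 + 448*o - 256) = (o - 2)*(o - 1)*(o^4 - 14*o^3 + 72*o^2 - 160*o + 128) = (o - 4)*(o - 2)*(o - 1)*(o^3 - 10*o^2 + 32*o - 32) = (o - 4)^2*(o - 2)*(o - 1)*(o^2 - 6*o + 8) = (o - 4)^3*(o - 2)*(o - 1)*(o - 2)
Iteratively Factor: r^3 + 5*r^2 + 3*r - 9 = (r + 3)*(r^2 + 2*r - 3) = (r + 3)^2*(r - 1)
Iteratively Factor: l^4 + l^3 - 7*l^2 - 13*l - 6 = (l + 1)*(l^3 - 7*l - 6) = (l + 1)*(l + 2)*(l^2 - 2*l - 3) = (l - 3)*(l + 1)*(l + 2)*(l + 1)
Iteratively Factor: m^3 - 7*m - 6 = (m + 2)*(m^2 - 2*m - 3) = (m - 3)*(m + 2)*(m + 1)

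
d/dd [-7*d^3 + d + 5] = 1 - 21*d^2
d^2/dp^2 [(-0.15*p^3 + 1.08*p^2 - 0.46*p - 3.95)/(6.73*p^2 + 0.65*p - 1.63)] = (-1.4210854715202e-14*p^5 - 54.536108*p^3 - 1001.403228*p^2 - 136.343784*p - 85.235796)/(304.821217*p^6 + 88.321155*p^5 - 212.952006*p^4 - 42.507985*p^3 + 51.576786*p^2 + 5.180955*p - 4.330747)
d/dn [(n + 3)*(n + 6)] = 2*n + 9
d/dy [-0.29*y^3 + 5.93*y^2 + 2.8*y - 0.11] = -0.87*y^2 + 11.86*y + 2.8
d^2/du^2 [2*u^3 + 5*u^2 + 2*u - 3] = 12*u + 10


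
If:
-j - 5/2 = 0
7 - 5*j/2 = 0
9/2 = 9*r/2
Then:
No Solution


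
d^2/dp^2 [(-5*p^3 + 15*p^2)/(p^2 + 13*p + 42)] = 20*(-83*p^3 - 1008*p^2 - 2646*p + 2646)/(p^6 + 39*p^5 + 633*p^4 + 5473*p^3 + 26586*p^2 + 68796*p + 74088)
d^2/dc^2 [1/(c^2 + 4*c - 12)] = 2*(-c^2 - 4*c + 4*(c + 2)^2 + 12)/(c^2 + 4*c - 12)^3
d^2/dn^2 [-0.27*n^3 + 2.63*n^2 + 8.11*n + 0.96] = 5.26 - 1.62*n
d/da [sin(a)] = cos(a)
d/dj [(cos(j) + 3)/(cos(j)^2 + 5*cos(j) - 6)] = (cos(j)^2 + 6*cos(j) + 21)*sin(j)/(cos(j)^2 + 5*cos(j) - 6)^2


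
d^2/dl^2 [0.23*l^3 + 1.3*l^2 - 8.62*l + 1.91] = 1.38*l + 2.6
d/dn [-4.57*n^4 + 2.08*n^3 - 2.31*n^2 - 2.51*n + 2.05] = -18.28*n^3 + 6.24*n^2 - 4.62*n - 2.51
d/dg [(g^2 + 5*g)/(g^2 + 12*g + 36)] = (7*g + 30)/(g^3 + 18*g^2 + 108*g + 216)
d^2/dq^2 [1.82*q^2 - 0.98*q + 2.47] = 3.64000000000000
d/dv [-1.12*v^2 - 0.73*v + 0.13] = -2.24*v - 0.73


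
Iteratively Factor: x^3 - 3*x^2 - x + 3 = (x + 1)*(x^2 - 4*x + 3) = (x - 1)*(x + 1)*(x - 3)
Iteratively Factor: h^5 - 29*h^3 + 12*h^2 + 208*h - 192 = (h + 4)*(h^4 - 4*h^3 - 13*h^2 + 64*h - 48) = (h - 1)*(h + 4)*(h^3 - 3*h^2 - 16*h + 48) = (h - 3)*(h - 1)*(h + 4)*(h^2 - 16) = (h - 4)*(h - 3)*(h - 1)*(h + 4)*(h + 4)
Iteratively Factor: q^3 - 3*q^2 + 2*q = (q)*(q^2 - 3*q + 2) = q*(q - 1)*(q - 2)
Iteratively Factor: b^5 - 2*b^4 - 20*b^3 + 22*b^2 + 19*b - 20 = (b + 4)*(b^4 - 6*b^3 + 4*b^2 + 6*b - 5) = (b - 1)*(b + 4)*(b^3 - 5*b^2 - b + 5) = (b - 5)*(b - 1)*(b + 4)*(b^2 - 1) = (b - 5)*(b - 1)^2*(b + 4)*(b + 1)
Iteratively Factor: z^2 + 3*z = (z + 3)*(z)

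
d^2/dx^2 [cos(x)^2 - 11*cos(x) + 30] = 11*cos(x) - 2*cos(2*x)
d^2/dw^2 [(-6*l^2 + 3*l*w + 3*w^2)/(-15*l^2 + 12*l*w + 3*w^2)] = -6*l/(125*l^3 + 75*l^2*w + 15*l*w^2 + w^3)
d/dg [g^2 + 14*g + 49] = 2*g + 14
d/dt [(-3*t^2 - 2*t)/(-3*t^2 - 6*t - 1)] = 2*(6*t^2 + 3*t + 1)/(9*t^4 + 36*t^3 + 42*t^2 + 12*t + 1)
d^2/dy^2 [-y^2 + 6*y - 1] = -2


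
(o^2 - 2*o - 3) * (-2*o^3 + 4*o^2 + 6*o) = -2*o^5 + 8*o^4 + 4*o^3 - 24*o^2 - 18*o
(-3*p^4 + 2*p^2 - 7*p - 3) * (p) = -3*p^5 + 2*p^3 - 7*p^2 - 3*p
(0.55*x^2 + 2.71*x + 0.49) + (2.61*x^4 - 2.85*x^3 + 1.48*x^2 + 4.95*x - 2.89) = 2.61*x^4 - 2.85*x^3 + 2.03*x^2 + 7.66*x - 2.4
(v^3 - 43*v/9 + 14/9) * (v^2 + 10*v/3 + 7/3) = v^5 + 10*v^4/3 - 22*v^3/9 - 388*v^2/27 - 161*v/27 + 98/27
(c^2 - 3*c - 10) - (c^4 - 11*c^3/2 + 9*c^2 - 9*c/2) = -c^4 + 11*c^3/2 - 8*c^2 + 3*c/2 - 10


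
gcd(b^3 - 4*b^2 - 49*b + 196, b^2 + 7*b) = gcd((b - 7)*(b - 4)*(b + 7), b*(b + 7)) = b + 7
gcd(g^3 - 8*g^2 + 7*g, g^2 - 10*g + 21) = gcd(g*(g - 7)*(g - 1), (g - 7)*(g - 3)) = g - 7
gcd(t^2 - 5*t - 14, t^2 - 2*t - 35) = t - 7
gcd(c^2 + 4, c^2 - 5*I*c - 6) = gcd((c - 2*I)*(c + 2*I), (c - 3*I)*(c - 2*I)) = c - 2*I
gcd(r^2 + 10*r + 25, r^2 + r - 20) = r + 5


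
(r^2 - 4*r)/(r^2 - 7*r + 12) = r/(r - 3)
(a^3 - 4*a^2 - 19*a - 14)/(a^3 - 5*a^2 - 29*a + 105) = (a^2 + 3*a + 2)/(a^2 + 2*a - 15)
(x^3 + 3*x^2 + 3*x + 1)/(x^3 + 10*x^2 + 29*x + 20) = (x^2 + 2*x + 1)/(x^2 + 9*x + 20)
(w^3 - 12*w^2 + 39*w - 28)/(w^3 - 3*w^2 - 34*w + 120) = (w^2 - 8*w + 7)/(w^2 + w - 30)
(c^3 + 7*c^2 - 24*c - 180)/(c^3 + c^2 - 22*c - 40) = (c^2 + 12*c + 36)/(c^2 + 6*c + 8)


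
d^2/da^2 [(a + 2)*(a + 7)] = 2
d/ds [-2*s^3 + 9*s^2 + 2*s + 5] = -6*s^2 + 18*s + 2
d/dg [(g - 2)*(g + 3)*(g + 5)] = 3*g^2 + 12*g - 1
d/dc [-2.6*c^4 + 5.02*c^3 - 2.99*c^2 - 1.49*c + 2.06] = -10.4*c^3 + 15.06*c^2 - 5.98*c - 1.49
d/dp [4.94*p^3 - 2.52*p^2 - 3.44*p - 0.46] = 14.82*p^2 - 5.04*p - 3.44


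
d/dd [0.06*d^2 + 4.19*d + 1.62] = 0.12*d + 4.19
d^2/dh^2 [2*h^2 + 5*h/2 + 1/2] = 4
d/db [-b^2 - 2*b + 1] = -2*b - 2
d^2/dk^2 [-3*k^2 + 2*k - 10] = -6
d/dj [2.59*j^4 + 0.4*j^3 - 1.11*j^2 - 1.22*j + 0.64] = 10.36*j^3 + 1.2*j^2 - 2.22*j - 1.22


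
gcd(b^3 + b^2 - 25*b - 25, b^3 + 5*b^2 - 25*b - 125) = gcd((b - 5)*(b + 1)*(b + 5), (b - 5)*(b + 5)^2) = b^2 - 25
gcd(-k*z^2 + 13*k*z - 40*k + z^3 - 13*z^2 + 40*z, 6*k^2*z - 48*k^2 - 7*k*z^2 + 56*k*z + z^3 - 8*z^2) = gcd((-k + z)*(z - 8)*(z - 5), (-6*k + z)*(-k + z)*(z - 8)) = -k*z + 8*k + z^2 - 8*z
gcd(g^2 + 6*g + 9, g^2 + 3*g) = g + 3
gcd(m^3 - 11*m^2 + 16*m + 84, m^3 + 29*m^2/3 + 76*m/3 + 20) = m + 2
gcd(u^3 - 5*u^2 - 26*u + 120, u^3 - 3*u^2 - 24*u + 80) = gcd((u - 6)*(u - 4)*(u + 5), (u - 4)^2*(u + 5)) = u^2 + u - 20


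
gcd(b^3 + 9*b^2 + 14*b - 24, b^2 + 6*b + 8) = b + 4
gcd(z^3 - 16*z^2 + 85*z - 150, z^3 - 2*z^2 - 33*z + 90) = z - 5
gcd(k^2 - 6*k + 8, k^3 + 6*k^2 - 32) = k - 2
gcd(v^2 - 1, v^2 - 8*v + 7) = v - 1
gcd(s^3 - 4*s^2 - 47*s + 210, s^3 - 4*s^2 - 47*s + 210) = s^3 - 4*s^2 - 47*s + 210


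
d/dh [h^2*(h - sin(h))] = h*(-h*cos(h) + 3*h - 2*sin(h))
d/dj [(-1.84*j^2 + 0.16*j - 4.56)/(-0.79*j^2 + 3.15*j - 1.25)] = (-5.6696*j^2 - 2.6048*j + 14.164)/(0.6241*j^4 - 4.977*j^3 + 11.8975*j^2 - 7.875*j + 1.5625)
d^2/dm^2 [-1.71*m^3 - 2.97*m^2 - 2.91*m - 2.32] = -10.26*m - 5.94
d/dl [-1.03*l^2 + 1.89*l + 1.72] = 1.89 - 2.06*l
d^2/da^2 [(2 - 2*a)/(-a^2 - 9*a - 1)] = 4*((a - 1)*(2*a + 9)^2 - (3*a + 8)*(a^2 + 9*a + 1))/(a^2 + 9*a + 1)^3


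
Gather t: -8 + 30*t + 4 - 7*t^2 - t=-7*t^2 + 29*t - 4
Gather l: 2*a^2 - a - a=2*a^2 - 2*a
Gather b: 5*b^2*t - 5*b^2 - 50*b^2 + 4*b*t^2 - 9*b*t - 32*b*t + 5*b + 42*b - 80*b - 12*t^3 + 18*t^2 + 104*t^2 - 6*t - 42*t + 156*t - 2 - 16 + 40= b^2*(5*t - 55) + b*(4*t^2 - 41*t - 33) - 12*t^3 + 122*t^2 + 108*t + 22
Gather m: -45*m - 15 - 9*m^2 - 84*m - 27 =-9*m^2 - 129*m - 42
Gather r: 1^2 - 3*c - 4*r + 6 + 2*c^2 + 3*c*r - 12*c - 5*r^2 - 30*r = 2*c^2 - 15*c - 5*r^2 + r*(3*c - 34) + 7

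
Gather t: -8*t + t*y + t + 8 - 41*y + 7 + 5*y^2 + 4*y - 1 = t*(y - 7) + 5*y^2 - 37*y + 14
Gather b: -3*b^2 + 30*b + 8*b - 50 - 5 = -3*b^2 + 38*b - 55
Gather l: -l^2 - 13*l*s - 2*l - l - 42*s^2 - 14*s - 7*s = -l^2 + l*(-13*s - 3) - 42*s^2 - 21*s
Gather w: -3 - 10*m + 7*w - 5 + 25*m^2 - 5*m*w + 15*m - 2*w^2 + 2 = 25*m^2 + 5*m - 2*w^2 + w*(7 - 5*m) - 6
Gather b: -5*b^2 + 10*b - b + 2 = -5*b^2 + 9*b + 2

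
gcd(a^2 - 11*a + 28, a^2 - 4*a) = a - 4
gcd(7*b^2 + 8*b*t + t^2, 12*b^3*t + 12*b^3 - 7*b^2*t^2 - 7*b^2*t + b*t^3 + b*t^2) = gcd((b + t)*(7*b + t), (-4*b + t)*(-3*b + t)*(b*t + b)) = 1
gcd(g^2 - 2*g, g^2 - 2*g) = g^2 - 2*g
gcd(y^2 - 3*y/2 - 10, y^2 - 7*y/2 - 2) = y - 4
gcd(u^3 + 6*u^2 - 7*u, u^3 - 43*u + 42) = u^2 + 6*u - 7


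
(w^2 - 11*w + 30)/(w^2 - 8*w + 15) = (w - 6)/(w - 3)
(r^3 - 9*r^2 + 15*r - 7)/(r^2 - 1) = (r^2 - 8*r + 7)/(r + 1)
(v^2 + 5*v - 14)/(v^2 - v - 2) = (v + 7)/(v + 1)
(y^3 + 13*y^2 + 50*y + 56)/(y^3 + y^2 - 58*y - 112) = (y + 4)/(y - 8)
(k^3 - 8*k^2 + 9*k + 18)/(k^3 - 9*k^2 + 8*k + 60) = (k^2 - 2*k - 3)/(k^2 - 3*k - 10)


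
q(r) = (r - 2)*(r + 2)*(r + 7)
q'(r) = (r - 2)*(r + 2) + (r - 2)*(r + 7) + (r + 2)*(r + 7)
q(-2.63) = 12.75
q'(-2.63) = -20.07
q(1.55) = -13.66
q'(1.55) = 24.91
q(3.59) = 94.12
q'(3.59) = 84.92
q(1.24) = -20.29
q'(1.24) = 17.97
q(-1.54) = -8.89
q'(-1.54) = -18.45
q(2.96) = 47.43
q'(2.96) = 63.72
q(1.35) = -18.18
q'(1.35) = 20.37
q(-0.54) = -23.96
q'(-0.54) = -10.69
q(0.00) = -28.00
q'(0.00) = -4.00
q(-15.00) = -1768.00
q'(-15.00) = 461.00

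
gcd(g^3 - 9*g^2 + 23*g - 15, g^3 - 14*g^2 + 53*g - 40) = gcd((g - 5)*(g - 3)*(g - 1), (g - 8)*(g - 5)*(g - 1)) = g^2 - 6*g + 5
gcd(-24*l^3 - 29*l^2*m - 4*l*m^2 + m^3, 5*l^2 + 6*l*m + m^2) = l + m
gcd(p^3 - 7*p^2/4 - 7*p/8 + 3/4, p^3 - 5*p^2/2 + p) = p^2 - 5*p/2 + 1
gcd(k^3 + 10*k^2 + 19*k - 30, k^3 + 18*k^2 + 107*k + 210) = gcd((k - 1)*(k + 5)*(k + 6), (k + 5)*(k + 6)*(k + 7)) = k^2 + 11*k + 30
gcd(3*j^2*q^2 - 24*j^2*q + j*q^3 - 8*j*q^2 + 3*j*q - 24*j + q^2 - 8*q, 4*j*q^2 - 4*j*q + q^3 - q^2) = 1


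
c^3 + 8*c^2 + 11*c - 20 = (c - 1)*(c + 4)*(c + 5)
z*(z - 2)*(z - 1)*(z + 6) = z^4 + 3*z^3 - 16*z^2 + 12*z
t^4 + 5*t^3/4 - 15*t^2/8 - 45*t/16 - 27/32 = (t - 3/2)*(t + 1/2)*(t + 3/4)*(t + 3/2)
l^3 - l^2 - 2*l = l*(l - 2)*(l + 1)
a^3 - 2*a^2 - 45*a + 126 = (a - 6)*(a - 3)*(a + 7)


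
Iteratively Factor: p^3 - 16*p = (p - 4)*(p^2 + 4*p) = (p - 4)*(p + 4)*(p)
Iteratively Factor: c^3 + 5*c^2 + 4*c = (c)*(c^2 + 5*c + 4) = c*(c + 1)*(c + 4)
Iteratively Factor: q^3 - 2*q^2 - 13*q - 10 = (q + 2)*(q^2 - 4*q - 5) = (q - 5)*(q + 2)*(q + 1)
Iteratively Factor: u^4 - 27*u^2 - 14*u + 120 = (u - 5)*(u^3 + 5*u^2 - 2*u - 24) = (u - 5)*(u + 3)*(u^2 + 2*u - 8) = (u - 5)*(u - 2)*(u + 3)*(u + 4)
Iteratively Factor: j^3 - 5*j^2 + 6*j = (j - 3)*(j^2 - 2*j) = j*(j - 3)*(j - 2)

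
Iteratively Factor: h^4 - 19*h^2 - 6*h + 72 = (h + 3)*(h^3 - 3*h^2 - 10*h + 24) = (h - 4)*(h + 3)*(h^2 + h - 6) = (h - 4)*(h - 2)*(h + 3)*(h + 3)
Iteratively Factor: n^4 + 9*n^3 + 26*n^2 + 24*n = (n + 2)*(n^3 + 7*n^2 + 12*n) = (n + 2)*(n + 4)*(n^2 + 3*n) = n*(n + 2)*(n + 4)*(n + 3)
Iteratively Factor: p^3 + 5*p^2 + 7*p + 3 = (p + 3)*(p^2 + 2*p + 1) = (p + 1)*(p + 3)*(p + 1)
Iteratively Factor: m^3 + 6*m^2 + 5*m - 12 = (m + 3)*(m^2 + 3*m - 4) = (m - 1)*(m + 3)*(m + 4)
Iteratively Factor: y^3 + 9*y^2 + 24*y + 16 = (y + 4)*(y^2 + 5*y + 4) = (y + 1)*(y + 4)*(y + 4)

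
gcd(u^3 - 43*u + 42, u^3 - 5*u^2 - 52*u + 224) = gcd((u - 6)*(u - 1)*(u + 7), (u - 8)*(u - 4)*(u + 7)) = u + 7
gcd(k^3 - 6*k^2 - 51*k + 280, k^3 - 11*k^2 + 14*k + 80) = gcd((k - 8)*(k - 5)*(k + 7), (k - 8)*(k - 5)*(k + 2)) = k^2 - 13*k + 40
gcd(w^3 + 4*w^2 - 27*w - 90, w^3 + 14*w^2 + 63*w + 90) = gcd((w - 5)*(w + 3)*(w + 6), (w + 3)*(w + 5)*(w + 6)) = w^2 + 9*w + 18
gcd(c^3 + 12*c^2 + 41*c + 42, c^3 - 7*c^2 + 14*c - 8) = 1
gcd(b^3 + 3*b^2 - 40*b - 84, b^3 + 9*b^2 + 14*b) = b^2 + 9*b + 14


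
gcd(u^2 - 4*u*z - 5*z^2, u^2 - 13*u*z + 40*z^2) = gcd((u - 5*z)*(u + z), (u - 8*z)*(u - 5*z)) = -u + 5*z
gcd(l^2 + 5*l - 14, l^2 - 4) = l - 2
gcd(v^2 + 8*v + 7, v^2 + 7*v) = v + 7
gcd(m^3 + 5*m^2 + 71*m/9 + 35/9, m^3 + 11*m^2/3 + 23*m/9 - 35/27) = m^2 + 4*m + 35/9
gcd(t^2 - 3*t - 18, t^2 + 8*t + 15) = t + 3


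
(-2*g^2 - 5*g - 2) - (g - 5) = -2*g^2 - 6*g + 3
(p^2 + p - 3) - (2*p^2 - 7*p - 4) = -p^2 + 8*p + 1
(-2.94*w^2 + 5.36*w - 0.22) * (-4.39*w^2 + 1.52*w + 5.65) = 12.9066*w^4 - 27.9992*w^3 - 7.498*w^2 + 29.9496*w - 1.243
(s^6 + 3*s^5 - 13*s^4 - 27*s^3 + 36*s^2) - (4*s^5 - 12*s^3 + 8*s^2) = s^6 - s^5 - 13*s^4 - 15*s^3 + 28*s^2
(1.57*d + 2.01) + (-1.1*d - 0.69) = 0.47*d + 1.32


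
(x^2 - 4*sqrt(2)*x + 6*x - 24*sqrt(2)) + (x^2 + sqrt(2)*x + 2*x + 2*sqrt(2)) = 2*x^2 - 3*sqrt(2)*x + 8*x - 22*sqrt(2)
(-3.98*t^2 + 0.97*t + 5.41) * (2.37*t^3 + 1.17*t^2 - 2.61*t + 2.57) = -9.4326*t^5 - 2.3577*t^4 + 24.3444*t^3 - 6.4306*t^2 - 11.6272*t + 13.9037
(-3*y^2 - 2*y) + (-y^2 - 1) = -4*y^2 - 2*y - 1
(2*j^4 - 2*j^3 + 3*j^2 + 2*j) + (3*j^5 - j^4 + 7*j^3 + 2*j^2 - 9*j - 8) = 3*j^5 + j^4 + 5*j^3 + 5*j^2 - 7*j - 8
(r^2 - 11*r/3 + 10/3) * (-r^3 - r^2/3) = -r^5 + 10*r^4/3 - 19*r^3/9 - 10*r^2/9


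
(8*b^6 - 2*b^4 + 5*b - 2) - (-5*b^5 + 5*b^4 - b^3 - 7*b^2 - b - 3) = 8*b^6 + 5*b^5 - 7*b^4 + b^3 + 7*b^2 + 6*b + 1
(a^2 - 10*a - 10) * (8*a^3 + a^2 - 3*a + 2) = 8*a^5 - 79*a^4 - 93*a^3 + 22*a^2 + 10*a - 20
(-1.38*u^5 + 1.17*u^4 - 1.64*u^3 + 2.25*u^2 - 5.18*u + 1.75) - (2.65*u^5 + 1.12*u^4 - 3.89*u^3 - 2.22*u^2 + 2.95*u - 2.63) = -4.03*u^5 + 0.0499999999999998*u^4 + 2.25*u^3 + 4.47*u^2 - 8.13*u + 4.38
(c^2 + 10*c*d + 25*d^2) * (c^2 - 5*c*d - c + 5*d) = c^4 + 5*c^3*d - c^3 - 25*c^2*d^2 - 5*c^2*d - 125*c*d^3 + 25*c*d^2 + 125*d^3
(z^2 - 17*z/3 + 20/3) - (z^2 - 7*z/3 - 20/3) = 40/3 - 10*z/3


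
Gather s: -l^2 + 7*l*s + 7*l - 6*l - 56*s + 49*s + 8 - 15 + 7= -l^2 + l + s*(7*l - 7)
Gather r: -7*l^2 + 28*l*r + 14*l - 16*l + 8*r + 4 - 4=-7*l^2 - 2*l + r*(28*l + 8)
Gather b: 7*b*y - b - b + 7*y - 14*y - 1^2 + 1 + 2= b*(7*y - 2) - 7*y + 2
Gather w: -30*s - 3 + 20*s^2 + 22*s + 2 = 20*s^2 - 8*s - 1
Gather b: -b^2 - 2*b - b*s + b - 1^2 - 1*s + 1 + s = -b^2 + b*(-s - 1)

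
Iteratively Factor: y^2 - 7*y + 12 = (y - 4)*(y - 3)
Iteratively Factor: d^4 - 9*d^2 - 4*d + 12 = (d - 3)*(d^3 + 3*d^2 - 4) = (d - 3)*(d + 2)*(d^2 + d - 2) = (d - 3)*(d + 2)^2*(d - 1)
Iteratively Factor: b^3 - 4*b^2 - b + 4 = (b - 1)*(b^2 - 3*b - 4) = (b - 1)*(b + 1)*(b - 4)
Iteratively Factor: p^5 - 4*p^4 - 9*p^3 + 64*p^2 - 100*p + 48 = (p - 1)*(p^4 - 3*p^3 - 12*p^2 + 52*p - 48) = (p - 2)*(p - 1)*(p^3 - p^2 - 14*p + 24) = (p - 2)*(p - 1)*(p + 4)*(p^2 - 5*p + 6) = (p - 2)^2*(p - 1)*(p + 4)*(p - 3)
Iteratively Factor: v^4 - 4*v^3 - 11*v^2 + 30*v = (v + 3)*(v^3 - 7*v^2 + 10*v) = (v - 5)*(v + 3)*(v^2 - 2*v) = (v - 5)*(v - 2)*(v + 3)*(v)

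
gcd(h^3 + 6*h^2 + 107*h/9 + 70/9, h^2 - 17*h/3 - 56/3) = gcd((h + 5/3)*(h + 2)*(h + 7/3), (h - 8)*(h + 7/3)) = h + 7/3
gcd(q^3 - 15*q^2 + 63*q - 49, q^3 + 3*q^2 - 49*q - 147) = q - 7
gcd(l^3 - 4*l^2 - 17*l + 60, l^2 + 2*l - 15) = l - 3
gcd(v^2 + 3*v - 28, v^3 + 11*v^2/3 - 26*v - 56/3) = v^2 + 3*v - 28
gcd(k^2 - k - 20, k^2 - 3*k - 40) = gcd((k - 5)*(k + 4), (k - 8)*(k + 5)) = 1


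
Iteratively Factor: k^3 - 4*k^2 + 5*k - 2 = (k - 1)*(k^2 - 3*k + 2) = (k - 1)^2*(k - 2)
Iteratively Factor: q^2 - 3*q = (q)*(q - 3)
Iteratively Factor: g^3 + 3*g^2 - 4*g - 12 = (g - 2)*(g^2 + 5*g + 6) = (g - 2)*(g + 3)*(g + 2)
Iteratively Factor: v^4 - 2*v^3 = (v)*(v^3 - 2*v^2) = v*(v - 2)*(v^2) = v^2*(v - 2)*(v)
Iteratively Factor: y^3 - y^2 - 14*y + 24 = (y - 3)*(y^2 + 2*y - 8) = (y - 3)*(y - 2)*(y + 4)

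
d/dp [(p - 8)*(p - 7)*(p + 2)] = 3*p^2 - 26*p + 26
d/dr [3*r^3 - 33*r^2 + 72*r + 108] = 9*r^2 - 66*r + 72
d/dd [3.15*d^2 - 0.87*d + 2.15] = 6.3*d - 0.87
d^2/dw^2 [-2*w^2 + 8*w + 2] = -4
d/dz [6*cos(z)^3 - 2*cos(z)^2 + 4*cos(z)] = 2*(-9*cos(z)^2 + 2*cos(z) - 2)*sin(z)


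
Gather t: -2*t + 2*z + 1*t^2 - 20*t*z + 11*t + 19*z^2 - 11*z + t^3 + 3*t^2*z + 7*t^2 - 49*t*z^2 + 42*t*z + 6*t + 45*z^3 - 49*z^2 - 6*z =t^3 + t^2*(3*z + 8) + t*(-49*z^2 + 22*z + 15) + 45*z^3 - 30*z^2 - 15*z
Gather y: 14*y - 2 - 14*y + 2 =0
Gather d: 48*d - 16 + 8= 48*d - 8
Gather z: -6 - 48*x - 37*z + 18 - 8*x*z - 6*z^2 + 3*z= -48*x - 6*z^2 + z*(-8*x - 34) + 12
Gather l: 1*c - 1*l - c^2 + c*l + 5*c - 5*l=-c^2 + 6*c + l*(c - 6)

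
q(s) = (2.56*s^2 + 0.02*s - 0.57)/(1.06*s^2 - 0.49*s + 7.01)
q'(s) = (0.49 - 2.12*s)*(2.56*s^2 + 0.02*s - 0.57)/(1.06*s^2 - 0.49*s + 7.01)^2 + (5.12*s + 0.02)/(1.06*s^2 - 0.49*s + 7.01) = (-1.2756*s^2 + 37.0996*s - 0.1391)/(1.1236*s^4 - 1.0388*s^3 + 15.1013*s^2 - 6.8698*s + 49.1401)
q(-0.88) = 0.17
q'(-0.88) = -0.49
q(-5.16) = 1.79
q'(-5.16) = -0.16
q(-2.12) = 0.85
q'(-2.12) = -0.51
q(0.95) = 0.23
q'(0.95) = 0.60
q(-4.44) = 1.66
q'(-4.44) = -0.21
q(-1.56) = 0.54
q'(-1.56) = -0.57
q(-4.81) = 1.73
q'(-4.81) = -0.18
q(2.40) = 1.19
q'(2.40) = 0.57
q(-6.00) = 1.90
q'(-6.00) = -0.12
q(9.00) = 2.34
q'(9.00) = 0.03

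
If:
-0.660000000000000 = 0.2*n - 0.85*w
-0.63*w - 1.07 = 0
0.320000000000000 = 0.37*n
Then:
No Solution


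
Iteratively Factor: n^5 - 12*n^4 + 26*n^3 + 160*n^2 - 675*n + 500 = (n + 4)*(n^4 - 16*n^3 + 90*n^2 - 200*n + 125) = (n - 5)*(n + 4)*(n^3 - 11*n^2 + 35*n - 25) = (n - 5)^2*(n + 4)*(n^2 - 6*n + 5) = (n - 5)^2*(n - 1)*(n + 4)*(n - 5)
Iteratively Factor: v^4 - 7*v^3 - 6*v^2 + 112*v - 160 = (v - 4)*(v^3 - 3*v^2 - 18*v + 40) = (v - 4)*(v + 4)*(v^2 - 7*v + 10) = (v - 4)*(v - 2)*(v + 4)*(v - 5)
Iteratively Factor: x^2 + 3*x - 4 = (x + 4)*(x - 1)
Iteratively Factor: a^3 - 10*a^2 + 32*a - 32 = (a - 2)*(a^2 - 8*a + 16) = (a - 4)*(a - 2)*(a - 4)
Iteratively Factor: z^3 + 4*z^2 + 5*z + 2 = (z + 2)*(z^2 + 2*z + 1) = (z + 1)*(z + 2)*(z + 1)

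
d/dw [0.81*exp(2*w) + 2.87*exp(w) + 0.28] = (1.62*exp(w) + 2.87)*exp(w)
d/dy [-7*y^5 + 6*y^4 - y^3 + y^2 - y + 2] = -35*y^4 + 24*y^3 - 3*y^2 + 2*y - 1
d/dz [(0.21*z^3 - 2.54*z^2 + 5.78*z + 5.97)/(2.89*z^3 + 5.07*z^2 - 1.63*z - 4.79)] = (8.4053*z^4 - 34.093*z^3 - 79.942*z^2 - 36.2026*z - 17.9551)/(8.3521*z^6 + 29.3046*z^5 + 16.2835*z^4 - 44.2144*z^3 - 45.9137*z^2 + 15.6154*z + 22.9441)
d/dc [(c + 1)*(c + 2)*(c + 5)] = 3*c^2 + 16*c + 17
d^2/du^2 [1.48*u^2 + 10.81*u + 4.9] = 2.96000000000000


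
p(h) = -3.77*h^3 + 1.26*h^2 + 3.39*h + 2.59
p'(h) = -11.31*h^2 + 2.52*h + 3.39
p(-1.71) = 19.33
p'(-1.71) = -33.99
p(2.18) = -23.09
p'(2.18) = -44.87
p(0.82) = 4.14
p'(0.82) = -2.15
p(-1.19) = 6.69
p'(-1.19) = -15.62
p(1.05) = 3.17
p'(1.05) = -6.43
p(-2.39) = 53.15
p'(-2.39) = -67.24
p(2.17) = -22.64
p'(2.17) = -44.40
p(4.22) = -243.99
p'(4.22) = -187.39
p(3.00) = -77.69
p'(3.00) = -90.84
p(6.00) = -746.03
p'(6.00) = -388.65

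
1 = 1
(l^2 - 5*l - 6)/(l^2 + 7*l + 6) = (l - 6)/(l + 6)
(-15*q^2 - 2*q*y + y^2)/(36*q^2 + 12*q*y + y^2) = (-15*q^2 - 2*q*y + y^2)/(36*q^2 + 12*q*y + y^2)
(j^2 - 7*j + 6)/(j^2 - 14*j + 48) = (j - 1)/(j - 8)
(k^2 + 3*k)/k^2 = (k + 3)/k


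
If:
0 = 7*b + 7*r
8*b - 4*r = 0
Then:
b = 0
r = 0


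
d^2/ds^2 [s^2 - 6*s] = 2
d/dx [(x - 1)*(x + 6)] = 2*x + 5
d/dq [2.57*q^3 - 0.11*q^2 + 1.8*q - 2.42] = 7.71*q^2 - 0.22*q + 1.8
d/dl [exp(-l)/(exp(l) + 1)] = (-2*exp(l) - 1)*exp(-l)/(exp(2*l) + 2*exp(l) + 1)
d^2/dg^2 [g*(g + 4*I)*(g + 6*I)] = 6*g + 20*I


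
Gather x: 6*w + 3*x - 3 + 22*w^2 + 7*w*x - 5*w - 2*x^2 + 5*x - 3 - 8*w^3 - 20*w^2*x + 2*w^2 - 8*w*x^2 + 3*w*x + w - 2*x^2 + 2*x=-8*w^3 + 24*w^2 + 2*w + x^2*(-8*w - 4) + x*(-20*w^2 + 10*w + 10) - 6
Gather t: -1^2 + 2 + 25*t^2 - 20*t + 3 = 25*t^2 - 20*t + 4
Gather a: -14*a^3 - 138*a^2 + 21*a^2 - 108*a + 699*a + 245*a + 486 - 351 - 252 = -14*a^3 - 117*a^2 + 836*a - 117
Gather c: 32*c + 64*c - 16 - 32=96*c - 48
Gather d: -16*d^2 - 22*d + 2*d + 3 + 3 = -16*d^2 - 20*d + 6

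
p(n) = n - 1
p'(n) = 1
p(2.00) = 1.00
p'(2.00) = 1.00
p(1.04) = 0.04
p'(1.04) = 1.00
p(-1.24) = -2.24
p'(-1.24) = 1.00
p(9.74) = 8.74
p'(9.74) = 1.00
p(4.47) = 3.47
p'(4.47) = 1.00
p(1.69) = 0.69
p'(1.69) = 1.00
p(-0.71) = -1.71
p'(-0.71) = 1.00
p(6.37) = 5.37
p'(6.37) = 1.00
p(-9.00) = -10.00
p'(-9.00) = 1.00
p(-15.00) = -16.00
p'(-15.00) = 1.00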